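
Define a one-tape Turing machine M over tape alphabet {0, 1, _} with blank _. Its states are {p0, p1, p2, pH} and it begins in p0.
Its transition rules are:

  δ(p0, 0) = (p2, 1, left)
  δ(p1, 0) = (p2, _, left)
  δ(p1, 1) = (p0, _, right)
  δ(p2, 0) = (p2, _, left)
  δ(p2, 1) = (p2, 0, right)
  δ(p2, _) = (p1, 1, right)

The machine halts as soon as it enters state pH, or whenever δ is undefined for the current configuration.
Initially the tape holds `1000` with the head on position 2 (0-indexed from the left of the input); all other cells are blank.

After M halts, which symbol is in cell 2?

1

p0 | 10[0]0_   read 0 → write 1, move left, go to p2
p2 | 1[0]10_   read 0 → write _, move left, go to p2
p2 | [1]_10_   read 1 → write 0, move right, go to p2
p2 | 0[_]10_   read _ → write 1, move right, go to p1
p1 | 01[1]0_   read 1 → write _, move right, go to p0
p0 | 01_[0]_   read 0 → write 1, move left, go to p2
p2 | 01[_]1_   read _ → write 1, move right, go to p1
p1 | 011[1]_   read 1 → write _, move right, go to p0
p0 | 011_[_]
Cell 2 holds 1 when M halts.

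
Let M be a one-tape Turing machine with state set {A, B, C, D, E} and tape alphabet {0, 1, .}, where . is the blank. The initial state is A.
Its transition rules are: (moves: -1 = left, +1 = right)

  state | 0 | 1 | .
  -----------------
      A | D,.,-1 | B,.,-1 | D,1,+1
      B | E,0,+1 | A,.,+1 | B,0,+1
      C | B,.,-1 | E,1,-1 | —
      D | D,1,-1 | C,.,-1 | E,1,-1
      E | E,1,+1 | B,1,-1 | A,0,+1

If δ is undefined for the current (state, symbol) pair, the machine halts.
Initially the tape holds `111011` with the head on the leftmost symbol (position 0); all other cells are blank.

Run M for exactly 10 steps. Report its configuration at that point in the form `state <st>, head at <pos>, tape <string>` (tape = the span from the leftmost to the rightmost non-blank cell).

state E, head at 4, tape 0000011

A | .[1]11011   read 1 → write ., move -1, go to B
B | [.].11011   read . → write 0, move +1, go to B
B | 0[.]11011   read . → write 0, move +1, go to B
B | 00[1]1011   read 1 → write ., move +1, go to A
A | 00.[1]011   read 1 → write ., move -1, go to B
B | 00[.].011   read . → write 0, move +1, go to B
B | 000[.]011   read . → write 0, move +1, go to B
B | 0000[0]11   read 0 → write 0, move +1, go to E
E | 00000[1]1   read 1 → write 1, move -1, go to B
B | 0000[0]11   read 0 → write 0, move +1, go to E
E | 00000[1]1
After 10 steps: state E, head at 4, tape 0000011.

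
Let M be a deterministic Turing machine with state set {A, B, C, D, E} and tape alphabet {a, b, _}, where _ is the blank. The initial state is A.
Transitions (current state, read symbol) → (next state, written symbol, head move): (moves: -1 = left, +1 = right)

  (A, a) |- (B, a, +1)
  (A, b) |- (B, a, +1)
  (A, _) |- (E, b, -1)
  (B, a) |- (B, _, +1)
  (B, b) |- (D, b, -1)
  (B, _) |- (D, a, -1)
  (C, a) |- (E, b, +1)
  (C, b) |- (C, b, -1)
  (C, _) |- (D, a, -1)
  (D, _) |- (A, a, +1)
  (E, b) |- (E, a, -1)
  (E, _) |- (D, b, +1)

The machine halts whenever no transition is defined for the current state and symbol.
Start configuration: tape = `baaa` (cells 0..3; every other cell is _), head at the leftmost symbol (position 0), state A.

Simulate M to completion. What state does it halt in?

D

A | [b]aaa__   read b → write a, move +1, go to B
B | a[a]aa__   read a → write _, move +1, go to B
B | a_[a]a__   read a → write _, move +1, go to B
B | a__[a]__   read a → write _, move +1, go to B
B | a___[_]_   read _ → write a, move -1, go to D
D | a__[_]a_   read _ → write a, move +1, go to A
A | a__a[a]_   read a → write a, move +1, go to B
B | a__aa[_]   read _ → write a, move -1, go to D
D | a__a[a]a
No transition is defined for (D, a); M halts in state D.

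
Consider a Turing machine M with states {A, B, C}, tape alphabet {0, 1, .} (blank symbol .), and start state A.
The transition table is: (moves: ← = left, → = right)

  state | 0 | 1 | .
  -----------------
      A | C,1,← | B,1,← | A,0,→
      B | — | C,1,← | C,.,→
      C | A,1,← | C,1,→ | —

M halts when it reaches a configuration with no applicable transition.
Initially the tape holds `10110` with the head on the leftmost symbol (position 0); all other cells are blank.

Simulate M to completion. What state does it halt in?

state=A head=0 tape=.[1]0110.   (A,1)→(B,1,←)
state=B head=-1 tape=[.]10110.   (B,.)→(C,.,→)
state=C head=0 tape=.[1]0110.   (C,1)→(C,1,→)
state=C head=1 tape=.1[0]110.   (C,0)→(A,1,←)
state=A head=0 tape=.[1]1110.   (A,1)→(B,1,←)
state=B head=-1 tape=[.]11110.   (B,.)→(C,.,→)
state=C head=0 tape=.[1]1110.   (C,1)→(C,1,→)
state=C head=1 tape=.1[1]110.   (C,1)→(C,1,→)
state=C head=2 tape=.11[1]10.   (C,1)→(C,1,→)
state=C head=3 tape=.111[1]0.   (C,1)→(C,1,→)
state=C head=4 tape=.1111[0].   (C,0)→(A,1,←)
state=A head=3 tape=.111[1]1.   (A,1)→(B,1,←)
state=B head=2 tape=.11[1]11.   (B,1)→(C,1,←)
state=C head=1 tape=.1[1]111.   (C,1)→(C,1,→)
state=C head=2 tape=.11[1]11.   (C,1)→(C,1,→)
state=C head=3 tape=.111[1]1.   (C,1)→(C,1,→)
state=C head=4 tape=.1111[1].   (C,1)→(C,1,→)
state=C head=5 tape=.11111[.]
No transition is defined for (C, .); M halts in state C.

C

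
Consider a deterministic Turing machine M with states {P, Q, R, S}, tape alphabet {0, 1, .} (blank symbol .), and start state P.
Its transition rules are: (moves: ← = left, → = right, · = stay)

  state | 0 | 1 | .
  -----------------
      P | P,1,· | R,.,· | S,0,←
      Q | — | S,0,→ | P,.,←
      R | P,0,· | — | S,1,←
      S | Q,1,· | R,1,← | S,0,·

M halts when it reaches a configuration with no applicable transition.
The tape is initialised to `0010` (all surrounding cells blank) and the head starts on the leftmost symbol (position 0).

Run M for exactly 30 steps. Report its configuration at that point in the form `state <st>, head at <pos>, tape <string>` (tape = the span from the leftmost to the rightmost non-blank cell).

state S, head at -3, tape 01111010

P | ....[0]010   read 0 → write 1, move ·, go to P
P | ....[1]010   read 1 → write ., move ·, go to R
R | ....[.]010   read . → write 1, move ←, go to S
S | ...[.]1010   read . → write 0, move ·, go to S
S | ...[0]1010   read 0 → write 1, move ·, go to Q
Q | ...[1]1010   read 1 → write 0, move →, go to S
S | ...0[1]010   read 1 → write 1, move ←, go to R
R | ...[0]1010   read 0 → write 0, move ·, go to P
P | ...[0]1010   read 0 → write 1, move ·, go to P
P | ...[1]1010   read 1 → write ., move ·, go to R
R | ...[.]1010   read . → write 1, move ←, go to S
S | ..[.]11010   read . → write 0, move ·, go to S
S | ..[0]11010   read 0 → write 1, move ·, go to Q
Q | ..[1]11010   read 1 → write 0, move →, go to S
S | ..0[1]1010   read 1 → write 1, move ←, go to R
R | ..[0]11010   read 0 → write 0, move ·, go to P
P | ..[0]11010   read 0 → write 1, move ·, go to P
P | ..[1]11010   read 1 → write ., move ·, go to R
R | ..[.]11010   read . → write 1, move ←, go to S
S | .[.]111010   read . → write 0, move ·, go to S
S | .[0]111010   read 0 → write 1, move ·, go to Q
Q | .[1]111010   read 1 → write 0, move →, go to S
S | .0[1]11010   read 1 → write 1, move ←, go to R
R | .[0]111010   read 0 → write 0, move ·, go to P
P | .[0]111010   read 0 → write 1, move ·, go to P
P | .[1]111010   read 1 → write ., move ·, go to R
R | .[.]111010   read . → write 1, move ←, go to S
S | [.]1111010   read . → write 0, move ·, go to S
S | [0]1111010   read 0 → write 1, move ·, go to Q
Q | [1]1111010   read 1 → write 0, move →, go to S
S | 0[1]111010
After 30 steps: state S, head at -3, tape 01111010.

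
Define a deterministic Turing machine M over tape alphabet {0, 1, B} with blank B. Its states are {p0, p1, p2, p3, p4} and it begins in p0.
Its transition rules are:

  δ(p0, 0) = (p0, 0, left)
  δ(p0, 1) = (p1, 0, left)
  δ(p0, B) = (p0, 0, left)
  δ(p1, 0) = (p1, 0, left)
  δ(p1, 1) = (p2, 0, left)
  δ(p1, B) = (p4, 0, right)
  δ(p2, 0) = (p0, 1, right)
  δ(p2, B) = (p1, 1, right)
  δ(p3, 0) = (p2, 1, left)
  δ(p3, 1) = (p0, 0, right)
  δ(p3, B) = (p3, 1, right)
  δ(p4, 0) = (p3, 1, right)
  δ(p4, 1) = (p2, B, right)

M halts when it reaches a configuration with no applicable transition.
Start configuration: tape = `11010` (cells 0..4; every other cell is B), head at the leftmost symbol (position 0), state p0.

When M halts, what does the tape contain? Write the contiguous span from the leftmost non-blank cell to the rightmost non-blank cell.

state=p0 head=0 tape=BB[1]1010   (p0,1)→(p1,0,left)
state=p1 head=-1 tape=B[B]01010   (p1,B)→(p4,0,right)
state=p4 head=0 tape=B0[0]1010   (p4,0)→(p3,1,right)
state=p3 head=1 tape=B01[1]010   (p3,1)→(p0,0,right)
state=p0 head=2 tape=B010[0]10   (p0,0)→(p0,0,left)
state=p0 head=1 tape=B01[0]010   (p0,0)→(p0,0,left)
state=p0 head=0 tape=B0[1]0010   (p0,1)→(p1,0,left)
state=p1 head=-1 tape=B[0]00010   (p1,0)→(p1,0,left)
state=p1 head=-2 tape=[B]000010   (p1,B)→(p4,0,right)
state=p4 head=-1 tape=0[0]00010   (p4,0)→(p3,1,right)
state=p3 head=0 tape=01[0]0010   (p3,0)→(p2,1,left)
state=p2 head=-1 tape=0[1]10010
The non-blank tape span at halt is 0110010.

0110010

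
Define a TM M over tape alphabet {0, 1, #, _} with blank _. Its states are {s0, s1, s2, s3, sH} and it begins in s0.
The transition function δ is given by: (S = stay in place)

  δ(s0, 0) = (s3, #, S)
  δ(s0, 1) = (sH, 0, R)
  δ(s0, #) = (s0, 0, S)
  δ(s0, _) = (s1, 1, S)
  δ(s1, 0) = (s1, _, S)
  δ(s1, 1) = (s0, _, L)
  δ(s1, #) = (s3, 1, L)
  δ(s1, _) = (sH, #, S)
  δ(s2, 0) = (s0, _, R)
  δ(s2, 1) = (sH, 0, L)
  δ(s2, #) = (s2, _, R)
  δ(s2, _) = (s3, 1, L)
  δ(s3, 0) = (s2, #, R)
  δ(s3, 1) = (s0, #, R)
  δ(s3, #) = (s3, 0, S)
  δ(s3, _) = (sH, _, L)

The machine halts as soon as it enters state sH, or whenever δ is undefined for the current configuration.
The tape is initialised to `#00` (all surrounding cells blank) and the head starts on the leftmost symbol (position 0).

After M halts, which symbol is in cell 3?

state=s0 head=0 tape=[#]00_   (s0,#)→(s0,0,S)
state=s0 head=0 tape=[0]00_   (s0,0)→(s3,#,S)
state=s3 head=0 tape=[#]00_   (s3,#)→(s3,0,S)
state=s3 head=0 tape=[0]00_   (s3,0)→(s2,#,R)
state=s2 head=1 tape=#[0]0_   (s2,0)→(s0,_,R)
state=s0 head=2 tape=#_[0]_   (s0,0)→(s3,#,S)
state=s3 head=2 tape=#_[#]_   (s3,#)→(s3,0,S)
state=s3 head=2 tape=#_[0]_   (s3,0)→(s2,#,R)
state=s2 head=3 tape=#_#[_]   (s2,_)→(s3,1,L)
state=s3 head=2 tape=#_[#]1   (s3,#)→(s3,0,S)
state=s3 head=2 tape=#_[0]1   (s3,0)→(s2,#,R)
state=s2 head=3 tape=#_#[1]   (s2,1)→(sH,0,L)
state=sH head=2 tape=#_[#]0
Cell 3 holds 0 when M halts.

0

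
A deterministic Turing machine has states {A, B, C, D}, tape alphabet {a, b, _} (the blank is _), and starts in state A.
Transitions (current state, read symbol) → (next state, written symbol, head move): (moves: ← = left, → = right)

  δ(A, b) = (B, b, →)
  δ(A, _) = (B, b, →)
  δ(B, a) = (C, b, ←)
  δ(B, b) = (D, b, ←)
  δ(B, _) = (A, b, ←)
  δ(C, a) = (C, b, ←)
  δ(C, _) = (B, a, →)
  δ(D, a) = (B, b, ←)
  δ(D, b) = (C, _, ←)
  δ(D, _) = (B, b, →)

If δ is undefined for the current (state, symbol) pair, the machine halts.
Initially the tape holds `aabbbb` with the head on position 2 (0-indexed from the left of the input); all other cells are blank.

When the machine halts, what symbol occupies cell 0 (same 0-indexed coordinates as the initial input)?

A | ____aa[b]bbb   read b → write b, move →, go to B
B | ____aab[b]bb   read b → write b, move ←, go to D
D | ____aa[b]bbb   read b → write _, move ←, go to C
C | ____a[a]_bbb   read a → write b, move ←, go to C
C | ____[a]b_bbb   read a → write b, move ←, go to C
C | ___[_]bb_bbb   read _ → write a, move →, go to B
B | ___a[b]b_bbb   read b → write b, move ←, go to D
D | ___[a]bb_bbb   read a → write b, move ←, go to B
B | __[_]bbb_bbb   read _ → write b, move ←, go to A
A | _[_]bbbb_bbb   read _ → write b, move →, go to B
B | _b[b]bbb_bbb   read b → write b, move ←, go to D
D | _[b]bbbb_bbb   read b → write _, move ←, go to C
C | [_]_bbbb_bbb   read _ → write a, move →, go to B
B | a[_]bbbb_bbb   read _ → write b, move ←, go to A
A | [a]bbbbb_bbb
Cell 0 holds b when M halts.

b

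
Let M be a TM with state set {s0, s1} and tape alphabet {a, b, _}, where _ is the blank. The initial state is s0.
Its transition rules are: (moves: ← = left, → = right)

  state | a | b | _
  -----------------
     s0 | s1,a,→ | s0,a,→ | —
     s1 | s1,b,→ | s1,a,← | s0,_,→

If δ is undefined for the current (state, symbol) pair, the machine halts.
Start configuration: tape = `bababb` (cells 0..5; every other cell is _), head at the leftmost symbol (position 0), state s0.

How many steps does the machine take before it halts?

29

s0 | _[b]ababb__   read b → write a, move →, go to s0
s0 | _a[a]babb__   read a → write a, move →, go to s1
s1 | _aa[b]abb__   read b → write a, move ←, go to s1
s1 | _a[a]aabb__   read a → write b, move →, go to s1
s1 | _ab[a]abb__   read a → write b, move →, go to s1
s1 | _abb[a]bb__   read a → write b, move →, go to s1
s1 | _abbb[b]b__   read b → write a, move ←, go to s1
s1 | _abb[b]ab__   read b → write a, move ←, go to s1
s1 | _ab[b]aab__   read b → write a, move ←, go to s1
s1 | _a[b]aaab__   read b → write a, move ←, go to s1
s1 | _[a]aaaab__   read a → write b, move →, go to s1
s1 | _b[a]aaab__   read a → write b, move →, go to s1
s1 | _bb[a]aab__   read a → write b, move →, go to s1
s1 | _bbb[a]ab__   read a → write b, move →, go to s1
s1 | _bbbb[a]b__   read a → write b, move →, go to s1
s1 | _bbbbb[b]__   read b → write a, move ←, go to s1
s1 | _bbbb[b]a__   read b → write a, move ←, go to s1
s1 | _bbb[b]aa__   read b → write a, move ←, go to s1
s1 | _bb[b]aaa__   read b → write a, move ←, go to s1
s1 | _b[b]aaaa__   read b → write a, move ←, go to s1
s1 | _[b]aaaaa__   read b → write a, move ←, go to s1
s1 | [_]aaaaaa__   read _ → write _, move →, go to s0
s0 | _[a]aaaaa__   read a → write a, move →, go to s1
s1 | _a[a]aaaa__   read a → write b, move →, go to s1
s1 | _ab[a]aaa__   read a → write b, move →, go to s1
s1 | _abb[a]aa__   read a → write b, move →, go to s1
s1 | _abbb[a]a__   read a → write b, move →, go to s1
s1 | _abbbb[a]__   read a → write b, move →, go to s1
s1 | _abbbbb[_]_   read _ → write _, move →, go to s0
s0 | _abbbbb_[_]
M halts after 29 transitions.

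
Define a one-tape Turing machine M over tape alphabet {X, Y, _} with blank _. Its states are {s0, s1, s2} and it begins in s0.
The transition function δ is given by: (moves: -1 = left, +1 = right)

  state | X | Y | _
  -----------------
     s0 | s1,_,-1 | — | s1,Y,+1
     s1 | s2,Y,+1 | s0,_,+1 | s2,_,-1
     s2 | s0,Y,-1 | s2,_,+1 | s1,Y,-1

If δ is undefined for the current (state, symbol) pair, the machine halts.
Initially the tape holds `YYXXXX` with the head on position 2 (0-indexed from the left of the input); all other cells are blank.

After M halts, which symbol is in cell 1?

_

state=s0 head=2 tape=YY[X]XXX   (s0,X)→(s1,_,-1)
state=s1 head=1 tape=Y[Y]_XXX   (s1,Y)→(s0,_,+1)
state=s0 head=2 tape=Y_[_]XXX   (s0,_)→(s1,Y,+1)
state=s1 head=3 tape=Y_Y[X]XX   (s1,X)→(s2,Y,+1)
state=s2 head=4 tape=Y_YY[X]X   (s2,X)→(s0,Y,-1)
state=s0 head=3 tape=Y_Y[Y]YX
Cell 1 holds _ when M halts.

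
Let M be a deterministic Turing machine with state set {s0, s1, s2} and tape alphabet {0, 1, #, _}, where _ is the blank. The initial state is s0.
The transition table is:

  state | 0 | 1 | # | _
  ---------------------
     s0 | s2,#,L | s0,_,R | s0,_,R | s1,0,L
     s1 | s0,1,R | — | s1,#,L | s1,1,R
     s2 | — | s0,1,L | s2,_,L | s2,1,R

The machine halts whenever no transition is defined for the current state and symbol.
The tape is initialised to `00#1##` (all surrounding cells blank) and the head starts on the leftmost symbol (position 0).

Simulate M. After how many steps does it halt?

24

state=s0 head=0 tape=___[0]0#1##__   (s0,0)→(s2,#,L)
state=s2 head=-1 tape=__[_]#0#1##__   (s2,_)→(s2,1,R)
state=s2 head=0 tape=__1[#]0#1##__   (s2,#)→(s2,_,L)
state=s2 head=-1 tape=__[1]_0#1##__   (s2,1)→(s0,1,L)
state=s0 head=-2 tape=_[_]1_0#1##__   (s0,_)→(s1,0,L)
state=s1 head=-3 tape=[_]01_0#1##__   (s1,_)→(s1,1,R)
state=s1 head=-2 tape=1[0]1_0#1##__   (s1,0)→(s0,1,R)
state=s0 head=-1 tape=11[1]_0#1##__   (s0,1)→(s0,_,R)
state=s0 head=0 tape=11_[_]0#1##__   (s0,_)→(s1,0,L)
state=s1 head=-1 tape=11[_]00#1##__   (s1,_)→(s1,1,R)
state=s1 head=0 tape=111[0]0#1##__   (s1,0)→(s0,1,R)
state=s0 head=1 tape=1111[0]#1##__   (s0,0)→(s2,#,L)
state=s2 head=0 tape=111[1]##1##__   (s2,1)→(s0,1,L)
state=s0 head=-1 tape=11[1]1##1##__   (s0,1)→(s0,_,R)
state=s0 head=0 tape=11_[1]##1##__   (s0,1)→(s0,_,R)
state=s0 head=1 tape=11__[#]#1##__   (s0,#)→(s0,_,R)
state=s0 head=2 tape=11___[#]1##__   (s0,#)→(s0,_,R)
state=s0 head=3 tape=11____[1]##__   (s0,1)→(s0,_,R)
state=s0 head=4 tape=11_____[#]#__   (s0,#)→(s0,_,R)
state=s0 head=5 tape=11______[#]__   (s0,#)→(s0,_,R)
state=s0 head=6 tape=11_______[_]_   (s0,_)→(s1,0,L)
state=s1 head=5 tape=11______[_]0_   (s1,_)→(s1,1,R)
state=s1 head=6 tape=11______1[0]_   (s1,0)→(s0,1,R)
state=s0 head=7 tape=11______11[_]   (s0,_)→(s1,0,L)
state=s1 head=6 tape=11______1[1]0
M halts after 24 transitions.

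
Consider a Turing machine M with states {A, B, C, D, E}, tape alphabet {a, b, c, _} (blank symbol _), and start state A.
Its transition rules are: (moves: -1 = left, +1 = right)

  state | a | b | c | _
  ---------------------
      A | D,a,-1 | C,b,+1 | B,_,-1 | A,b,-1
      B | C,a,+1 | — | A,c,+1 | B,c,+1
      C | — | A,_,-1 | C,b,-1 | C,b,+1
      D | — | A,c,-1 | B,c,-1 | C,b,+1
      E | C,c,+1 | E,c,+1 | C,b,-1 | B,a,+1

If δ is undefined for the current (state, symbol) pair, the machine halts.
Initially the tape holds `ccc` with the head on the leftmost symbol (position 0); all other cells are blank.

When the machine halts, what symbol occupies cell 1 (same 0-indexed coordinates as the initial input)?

state=A head=0 tape=__[c]cc   (A,c)→(B,_,-1)
state=B head=-1 tape=_[_]_cc   (B,_)→(B,c,+1)
state=B head=0 tape=_c[_]cc   (B,_)→(B,c,+1)
state=B head=1 tape=_cc[c]c   (B,c)→(A,c,+1)
state=A head=2 tape=_ccc[c]   (A,c)→(B,_,-1)
state=B head=1 tape=_cc[c]_   (B,c)→(A,c,+1)
state=A head=2 tape=_ccc[_]   (A,_)→(A,b,-1)
state=A head=1 tape=_cc[c]b   (A,c)→(B,_,-1)
state=B head=0 tape=_c[c]_b   (B,c)→(A,c,+1)
state=A head=1 tape=_cc[_]b   (A,_)→(A,b,-1)
state=A head=0 tape=_c[c]bb   (A,c)→(B,_,-1)
state=B head=-1 tape=_[c]_bb   (B,c)→(A,c,+1)
state=A head=0 tape=_c[_]bb   (A,_)→(A,b,-1)
state=A head=-1 tape=_[c]bbb   (A,c)→(B,_,-1)
state=B head=-2 tape=[_]_bbb   (B,_)→(B,c,+1)
state=B head=-1 tape=c[_]bbb   (B,_)→(B,c,+1)
state=B head=0 tape=cc[b]bb
Cell 1 holds b when M halts.

b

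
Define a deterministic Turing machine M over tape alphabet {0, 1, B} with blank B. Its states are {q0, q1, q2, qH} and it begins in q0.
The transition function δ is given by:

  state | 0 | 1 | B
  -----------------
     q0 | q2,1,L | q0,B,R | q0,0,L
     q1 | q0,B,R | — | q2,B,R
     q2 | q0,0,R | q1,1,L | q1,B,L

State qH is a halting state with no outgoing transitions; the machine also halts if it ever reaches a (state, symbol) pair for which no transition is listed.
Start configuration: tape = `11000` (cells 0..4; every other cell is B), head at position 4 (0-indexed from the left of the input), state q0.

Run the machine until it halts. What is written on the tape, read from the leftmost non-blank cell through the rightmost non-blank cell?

q0 | 1100[0]B   read 0 → write 1, move L, go to q2
q2 | 110[0]1B   read 0 → write 0, move R, go to q0
q0 | 1100[1]B   read 1 → write B, move R, go to q0
q0 | 1100B[B]   read B → write 0, move L, go to q0
q0 | 1100[B]0   read B → write 0, move L, go to q0
q0 | 110[0]00   read 0 → write 1, move L, go to q2
q2 | 11[0]100   read 0 → write 0, move R, go to q0
q0 | 110[1]00   read 1 → write B, move R, go to q0
q0 | 110B[0]0   read 0 → write 1, move L, go to q2
q2 | 110[B]10   read B → write B, move L, go to q1
q1 | 11[0]B10   read 0 → write B, move R, go to q0
q0 | 11B[B]10   read B → write 0, move L, go to q0
q0 | 11[B]010   read B → write 0, move L, go to q0
q0 | 1[1]0010   read 1 → write B, move R, go to q0
q0 | 1B[0]010   read 0 → write 1, move L, go to q2
q2 | 1[B]1010   read B → write B, move L, go to q1
q1 | [1]B1010
The non-blank tape span at halt is 1B1010.

1B1010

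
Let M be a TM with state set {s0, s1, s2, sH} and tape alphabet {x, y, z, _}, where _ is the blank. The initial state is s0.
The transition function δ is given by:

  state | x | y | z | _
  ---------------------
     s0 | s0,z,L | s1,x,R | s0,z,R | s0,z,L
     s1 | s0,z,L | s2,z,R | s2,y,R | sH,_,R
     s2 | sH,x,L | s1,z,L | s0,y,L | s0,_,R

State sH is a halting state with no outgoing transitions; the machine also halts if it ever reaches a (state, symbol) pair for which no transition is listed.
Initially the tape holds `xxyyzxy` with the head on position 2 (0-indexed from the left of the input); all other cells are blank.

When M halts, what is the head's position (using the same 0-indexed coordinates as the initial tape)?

s0 | xx[y]yzxy__   read y → write x, move R, go to s1
s1 | xxx[y]zxy__   read y → write z, move R, go to s2
s2 | xxxz[z]xy__   read z → write y, move L, go to s0
s0 | xxx[z]yxy__   read z → write z, move R, go to s0
s0 | xxxz[y]xy__   read y → write x, move R, go to s1
s1 | xxxzx[x]y__   read x → write z, move L, go to s0
s0 | xxxz[x]zy__   read x → write z, move L, go to s0
s0 | xxx[z]zzy__   read z → write z, move R, go to s0
s0 | xxxz[z]zy__   read z → write z, move R, go to s0
s0 | xxxzz[z]y__   read z → write z, move R, go to s0
s0 | xxxzzz[y]__   read y → write x, move R, go to s1
s1 | xxxzzzx[_]_   read _ → write _, move R, go to sH
sH | xxxzzzx_[_]
At halt the head is at cell 8.

8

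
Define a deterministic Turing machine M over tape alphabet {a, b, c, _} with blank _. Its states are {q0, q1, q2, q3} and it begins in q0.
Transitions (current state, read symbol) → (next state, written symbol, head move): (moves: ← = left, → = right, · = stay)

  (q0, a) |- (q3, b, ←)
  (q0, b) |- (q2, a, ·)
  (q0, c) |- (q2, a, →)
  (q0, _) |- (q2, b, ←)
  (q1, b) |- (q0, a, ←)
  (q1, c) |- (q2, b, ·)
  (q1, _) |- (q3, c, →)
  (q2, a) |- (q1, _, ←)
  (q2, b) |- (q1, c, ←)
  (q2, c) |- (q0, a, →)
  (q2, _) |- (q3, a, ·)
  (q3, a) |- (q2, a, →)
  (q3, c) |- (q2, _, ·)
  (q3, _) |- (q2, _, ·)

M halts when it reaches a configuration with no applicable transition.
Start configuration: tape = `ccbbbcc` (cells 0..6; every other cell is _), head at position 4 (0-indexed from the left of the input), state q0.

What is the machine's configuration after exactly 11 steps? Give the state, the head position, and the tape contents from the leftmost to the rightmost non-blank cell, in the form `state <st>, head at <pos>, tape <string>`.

state=q0 head=4 tape=_ccbb[b]cc   (q0,b)→(q2,a,·)
state=q2 head=4 tape=_ccbb[a]cc   (q2,a)→(q1,_,←)
state=q1 head=3 tape=_ccb[b]_cc   (q1,b)→(q0,a,←)
state=q0 head=2 tape=_cc[b]a_cc   (q0,b)→(q2,a,·)
state=q2 head=2 tape=_cc[a]a_cc   (q2,a)→(q1,_,←)
state=q1 head=1 tape=_c[c]_a_cc   (q1,c)→(q2,b,·)
state=q2 head=1 tape=_c[b]_a_cc   (q2,b)→(q1,c,←)
state=q1 head=0 tape=_[c]c_a_cc   (q1,c)→(q2,b,·)
state=q2 head=0 tape=_[b]c_a_cc   (q2,b)→(q1,c,←)
state=q1 head=-1 tape=[_]cc_a_cc   (q1,_)→(q3,c,→)
state=q3 head=0 tape=c[c]c_a_cc   (q3,c)→(q2,_,·)
state=q2 head=0 tape=c[_]c_a_cc
After 11 steps: state q2, head at 0, tape c_c_a_cc.

state q2, head at 0, tape c_c_a_cc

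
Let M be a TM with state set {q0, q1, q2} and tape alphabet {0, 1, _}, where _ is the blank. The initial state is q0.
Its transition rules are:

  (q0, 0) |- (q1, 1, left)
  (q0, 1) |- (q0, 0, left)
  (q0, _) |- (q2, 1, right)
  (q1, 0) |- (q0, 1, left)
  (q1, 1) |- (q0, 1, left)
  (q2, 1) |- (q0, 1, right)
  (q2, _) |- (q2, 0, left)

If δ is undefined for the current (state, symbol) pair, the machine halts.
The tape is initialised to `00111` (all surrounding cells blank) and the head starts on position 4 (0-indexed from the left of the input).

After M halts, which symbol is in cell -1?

state=q0 head=4 tape=__0011[1]   (q0,1)→(q0,0,left)
state=q0 head=3 tape=__001[1]0   (q0,1)→(q0,0,left)
state=q0 head=2 tape=__00[1]00   (q0,1)→(q0,0,left)
state=q0 head=1 tape=__0[0]000   (q0,0)→(q1,1,left)
state=q1 head=0 tape=__[0]1000   (q1,0)→(q0,1,left)
state=q0 head=-1 tape=_[_]11000   (q0,_)→(q2,1,right)
state=q2 head=0 tape=_1[1]1000   (q2,1)→(q0,1,right)
state=q0 head=1 tape=_11[1]000   (q0,1)→(q0,0,left)
state=q0 head=0 tape=_1[1]0000   (q0,1)→(q0,0,left)
state=q0 head=-1 tape=_[1]00000   (q0,1)→(q0,0,left)
state=q0 head=-2 tape=[_]000000   (q0,_)→(q2,1,right)
state=q2 head=-1 tape=1[0]00000
Cell -1 holds 0 when M halts.

0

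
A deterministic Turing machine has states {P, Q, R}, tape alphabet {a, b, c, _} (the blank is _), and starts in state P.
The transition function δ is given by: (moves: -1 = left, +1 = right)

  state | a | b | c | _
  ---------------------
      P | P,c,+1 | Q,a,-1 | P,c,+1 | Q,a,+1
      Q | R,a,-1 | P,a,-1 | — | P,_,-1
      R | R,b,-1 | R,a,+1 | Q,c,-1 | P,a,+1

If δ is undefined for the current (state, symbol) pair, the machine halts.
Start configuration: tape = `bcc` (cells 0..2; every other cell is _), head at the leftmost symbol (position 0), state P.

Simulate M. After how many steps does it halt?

state=P head=0 tape=____[b]cc   (P,b)→(Q,a,-1)
state=Q head=-1 tape=___[_]acc   (Q,_)→(P,_,-1)
state=P head=-2 tape=__[_]_acc   (P,_)→(Q,a,+1)
state=Q head=-1 tape=__a[_]acc   (Q,_)→(P,_,-1)
state=P head=-2 tape=__[a]_acc   (P,a)→(P,c,+1)
state=P head=-1 tape=__c[_]acc   (P,_)→(Q,a,+1)
state=Q head=0 tape=__ca[a]cc   (Q,a)→(R,a,-1)
state=R head=-1 tape=__c[a]acc   (R,a)→(R,b,-1)
state=R head=-2 tape=__[c]bacc   (R,c)→(Q,c,-1)
state=Q head=-3 tape=_[_]cbacc   (Q,_)→(P,_,-1)
state=P head=-4 tape=[_]_cbacc   (P,_)→(Q,a,+1)
state=Q head=-3 tape=a[_]cbacc   (Q,_)→(P,_,-1)
state=P head=-4 tape=[a]_cbacc   (P,a)→(P,c,+1)
state=P head=-3 tape=c[_]cbacc   (P,_)→(Q,a,+1)
state=Q head=-2 tape=ca[c]bacc
M halts after 14 transitions.

14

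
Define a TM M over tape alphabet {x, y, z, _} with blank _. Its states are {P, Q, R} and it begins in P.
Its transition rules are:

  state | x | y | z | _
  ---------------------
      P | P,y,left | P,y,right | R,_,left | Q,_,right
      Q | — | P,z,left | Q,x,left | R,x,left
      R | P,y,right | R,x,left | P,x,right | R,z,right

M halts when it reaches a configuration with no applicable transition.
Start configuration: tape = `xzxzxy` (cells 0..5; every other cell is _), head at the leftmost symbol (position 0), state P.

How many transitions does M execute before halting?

P | ____[x]zxzxy   read x → write y, move left, go to P
P | ___[_]yzxzxy   read _ → write _, move right, go to Q
Q | ____[y]zxzxy   read y → write z, move left, go to P
P | ___[_]zzxzxy   read _ → write _, move right, go to Q
Q | ____[z]zxzxy   read z → write x, move left, go to Q
Q | ___[_]xzxzxy   read _ → write x, move left, go to R
R | __[_]xxzxzxy   read _ → write z, move right, go to R
R | __z[x]xzxzxy   read x → write y, move right, go to P
P | __zy[x]zxzxy   read x → write y, move left, go to P
P | __z[y]yzxzxy   read y → write y, move right, go to P
P | __zy[y]zxzxy   read y → write y, move right, go to P
P | __zyy[z]xzxy   read z → write _, move left, go to R
R | __zy[y]_xzxy   read y → write x, move left, go to R
R | __z[y]x_xzxy   read y → write x, move left, go to R
R | __[z]xx_xzxy   read z → write x, move right, go to P
P | __x[x]x_xzxy   read x → write y, move left, go to P
P | __[x]yx_xzxy   read x → write y, move left, go to P
P | _[_]yyx_xzxy   read _ → write _, move right, go to Q
Q | __[y]yx_xzxy   read y → write z, move left, go to P
P | _[_]zyx_xzxy   read _ → write _, move right, go to Q
Q | __[z]yx_xzxy   read z → write x, move left, go to Q
Q | _[_]xyx_xzxy   read _ → write x, move left, go to R
R | [_]xxyx_xzxy   read _ → write z, move right, go to R
R | z[x]xyx_xzxy   read x → write y, move right, go to P
P | zy[x]yx_xzxy   read x → write y, move left, go to P
P | z[y]yyx_xzxy   read y → write y, move right, go to P
P | zy[y]yx_xzxy   read y → write y, move right, go to P
P | zyy[y]x_xzxy   read y → write y, move right, go to P
P | zyyy[x]_xzxy   read x → write y, move left, go to P
P | zyy[y]y_xzxy   read y → write y, move right, go to P
P | zyyy[y]_xzxy   read y → write y, move right, go to P
P | zyyyy[_]xzxy   read _ → write _, move right, go to Q
Q | zyyyy_[x]zxy
M halts after 32 transitions.

32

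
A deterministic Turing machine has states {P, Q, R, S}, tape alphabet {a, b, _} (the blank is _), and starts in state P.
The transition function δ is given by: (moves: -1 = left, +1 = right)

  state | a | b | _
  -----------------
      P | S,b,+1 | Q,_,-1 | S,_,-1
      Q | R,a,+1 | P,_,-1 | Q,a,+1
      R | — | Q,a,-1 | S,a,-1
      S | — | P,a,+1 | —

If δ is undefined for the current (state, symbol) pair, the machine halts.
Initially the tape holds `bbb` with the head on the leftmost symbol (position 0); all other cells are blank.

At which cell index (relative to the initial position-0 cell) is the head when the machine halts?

P | _[b]bb   read b → write _, move -1, go to Q
Q | [_]_bb   read _ → write a, move +1, go to Q
Q | a[_]bb   read _ → write a, move +1, go to Q
Q | aa[b]b   read b → write _, move -1, go to P
P | a[a]_b   read a → write b, move +1, go to S
S | ab[_]b
At halt the head is at cell 1.

1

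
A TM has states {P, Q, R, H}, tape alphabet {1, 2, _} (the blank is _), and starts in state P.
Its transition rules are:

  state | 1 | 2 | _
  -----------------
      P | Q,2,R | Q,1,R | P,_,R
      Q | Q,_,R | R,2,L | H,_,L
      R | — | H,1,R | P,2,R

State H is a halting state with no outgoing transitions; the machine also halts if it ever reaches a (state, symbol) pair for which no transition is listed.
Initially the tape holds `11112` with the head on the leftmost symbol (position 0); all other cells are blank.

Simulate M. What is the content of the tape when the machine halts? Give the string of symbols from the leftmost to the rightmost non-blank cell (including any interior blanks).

P | [1]1112_   read 1 → write 2, move R, go to Q
Q | 2[1]112_   read 1 → write _, move R, go to Q
Q | 2_[1]12_   read 1 → write _, move R, go to Q
Q | 2__[1]2_   read 1 → write _, move R, go to Q
Q | 2___[2]_   read 2 → write 2, move L, go to R
R | 2__[_]2_   read _ → write 2, move R, go to P
P | 2__2[2]_   read 2 → write 1, move R, go to Q
Q | 2__21[_]   read _ → write _, move L, go to H
H | 2__2[1]_
The non-blank tape span at halt is 2__21.

2__21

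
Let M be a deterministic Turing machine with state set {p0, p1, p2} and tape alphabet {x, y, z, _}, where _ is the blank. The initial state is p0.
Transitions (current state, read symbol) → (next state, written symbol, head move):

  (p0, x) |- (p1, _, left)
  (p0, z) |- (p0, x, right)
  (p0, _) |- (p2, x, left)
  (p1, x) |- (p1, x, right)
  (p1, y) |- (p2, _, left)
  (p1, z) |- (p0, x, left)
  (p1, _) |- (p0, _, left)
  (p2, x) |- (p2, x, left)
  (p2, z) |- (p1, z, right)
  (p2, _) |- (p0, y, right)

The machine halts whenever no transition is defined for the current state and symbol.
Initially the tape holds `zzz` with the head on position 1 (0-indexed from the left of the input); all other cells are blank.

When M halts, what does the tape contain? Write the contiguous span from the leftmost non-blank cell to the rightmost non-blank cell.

yx_x

p0 | ___z[z]z__   read z → write x, move right, go to p0
p0 | ___zx[z]__   read z → write x, move right, go to p0
p0 | ___zxx[_]_   read _ → write x, move left, go to p2
p2 | ___zx[x]x_   read x → write x, move left, go to p2
p2 | ___z[x]xx_   read x → write x, move left, go to p2
p2 | ___[z]xxx_   read z → write z, move right, go to p1
p1 | ___z[x]xx_   read x → write x, move right, go to p1
p1 | ___zx[x]x_   read x → write x, move right, go to p1
p1 | ___zxx[x]_   read x → write x, move right, go to p1
p1 | ___zxxx[_]   read _ → write _, move left, go to p0
p0 | ___zxx[x]_   read x → write _, move left, go to p1
p1 | ___zx[x]__   read x → write x, move right, go to p1
p1 | ___zxx[_]_   read _ → write _, move left, go to p0
p0 | ___zx[x]__   read x → write _, move left, go to p1
p1 | ___z[x]___   read x → write x, move right, go to p1
p1 | ___zx[_]__   read _ → write _, move left, go to p0
p0 | ___z[x]___   read x → write _, move left, go to p1
p1 | ___[z]____   read z → write x, move left, go to p0
p0 | __[_]x____   read _ → write x, move left, go to p2
p2 | _[_]xx____   read _ → write y, move right, go to p0
p0 | _y[x]x____   read x → write _, move left, go to p1
p1 | _[y]_x____   read y → write _, move left, go to p2
p2 | [_]__x____   read _ → write y, move right, go to p0
p0 | y[_]_x____   read _ → write x, move left, go to p2
p2 | [y]x_x____
The non-blank tape span at halt is yx_x.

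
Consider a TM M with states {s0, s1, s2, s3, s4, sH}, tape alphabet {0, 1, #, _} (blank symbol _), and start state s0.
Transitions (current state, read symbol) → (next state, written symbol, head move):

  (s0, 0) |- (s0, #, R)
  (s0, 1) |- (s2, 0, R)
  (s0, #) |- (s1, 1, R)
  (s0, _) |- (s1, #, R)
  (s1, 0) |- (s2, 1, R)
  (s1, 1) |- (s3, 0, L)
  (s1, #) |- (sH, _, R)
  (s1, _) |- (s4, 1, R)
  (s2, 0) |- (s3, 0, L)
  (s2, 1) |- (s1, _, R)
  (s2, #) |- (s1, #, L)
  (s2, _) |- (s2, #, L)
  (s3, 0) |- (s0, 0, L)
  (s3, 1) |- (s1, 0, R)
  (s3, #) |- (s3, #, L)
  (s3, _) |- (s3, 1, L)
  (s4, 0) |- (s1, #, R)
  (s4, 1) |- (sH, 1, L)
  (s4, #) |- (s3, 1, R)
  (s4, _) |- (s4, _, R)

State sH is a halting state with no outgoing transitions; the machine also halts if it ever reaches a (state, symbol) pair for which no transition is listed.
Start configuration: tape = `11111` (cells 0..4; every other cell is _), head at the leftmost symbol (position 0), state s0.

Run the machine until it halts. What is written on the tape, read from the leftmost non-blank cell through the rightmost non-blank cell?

state=s0 head=0 tape=_[1]1111__   (s0,1)→(s2,0,R)
state=s2 head=1 tape=_0[1]111__   (s2,1)→(s1,_,R)
state=s1 head=2 tape=_0_[1]11__   (s1,1)→(s3,0,L)
state=s3 head=1 tape=_0[_]011__   (s3,_)→(s3,1,L)
state=s3 head=0 tape=_[0]1011__   (s3,0)→(s0,0,L)
state=s0 head=-1 tape=[_]01011__   (s0,_)→(s1,#,R)
state=s1 head=0 tape=#[0]1011__   (s1,0)→(s2,1,R)
state=s2 head=1 tape=#1[1]011__   (s2,1)→(s1,_,R)
state=s1 head=2 tape=#1_[0]11__   (s1,0)→(s2,1,R)
state=s2 head=3 tape=#1_1[1]1__   (s2,1)→(s1,_,R)
state=s1 head=4 tape=#1_1_[1]__   (s1,1)→(s3,0,L)
state=s3 head=3 tape=#1_1[_]0__   (s3,_)→(s3,1,L)
state=s3 head=2 tape=#1_[1]10__   (s3,1)→(s1,0,R)
state=s1 head=3 tape=#1_0[1]0__   (s1,1)→(s3,0,L)
state=s3 head=2 tape=#1_[0]00__   (s3,0)→(s0,0,L)
state=s0 head=1 tape=#1[_]000__   (s0,_)→(s1,#,R)
state=s1 head=2 tape=#1#[0]00__   (s1,0)→(s2,1,R)
state=s2 head=3 tape=#1#1[0]0__   (s2,0)→(s3,0,L)
state=s3 head=2 tape=#1#[1]00__   (s3,1)→(s1,0,R)
state=s1 head=3 tape=#1#0[0]0__   (s1,0)→(s2,1,R)
state=s2 head=4 tape=#1#01[0]__   (s2,0)→(s3,0,L)
state=s3 head=3 tape=#1#0[1]0__   (s3,1)→(s1,0,R)
state=s1 head=4 tape=#1#00[0]__   (s1,0)→(s2,1,R)
state=s2 head=5 tape=#1#001[_]_   (s2,_)→(s2,#,L)
state=s2 head=4 tape=#1#00[1]#_   (s2,1)→(s1,_,R)
state=s1 head=5 tape=#1#00_[#]_   (s1,#)→(sH,_,R)
state=sH head=6 tape=#1#00__[_]
The non-blank tape span at halt is #1#00.

#1#00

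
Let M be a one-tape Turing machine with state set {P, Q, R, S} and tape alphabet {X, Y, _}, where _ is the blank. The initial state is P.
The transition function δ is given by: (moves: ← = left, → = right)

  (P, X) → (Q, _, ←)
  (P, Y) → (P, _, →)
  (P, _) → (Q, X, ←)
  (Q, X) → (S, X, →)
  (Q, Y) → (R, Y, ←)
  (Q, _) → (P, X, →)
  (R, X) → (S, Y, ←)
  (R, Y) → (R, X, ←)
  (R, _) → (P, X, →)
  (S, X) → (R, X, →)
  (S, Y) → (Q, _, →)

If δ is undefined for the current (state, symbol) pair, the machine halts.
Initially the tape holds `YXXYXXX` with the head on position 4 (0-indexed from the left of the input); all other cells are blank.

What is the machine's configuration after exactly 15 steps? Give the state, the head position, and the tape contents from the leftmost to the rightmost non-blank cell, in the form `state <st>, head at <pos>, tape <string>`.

state R, head at 3, tape XXXY_XX

state=P head=4 tape=YXXY[X]XX   (P,X)→(Q,_,←)
state=Q head=3 tape=YXX[Y]_XX   (Q,Y)→(R,Y,←)
state=R head=2 tape=YX[X]Y_XX   (R,X)→(S,Y,←)
state=S head=1 tape=Y[X]YY_XX   (S,X)→(R,X,→)
state=R head=2 tape=YX[Y]Y_XX   (R,Y)→(R,X,←)
state=R head=1 tape=Y[X]XY_XX   (R,X)→(S,Y,←)
state=S head=0 tape=[Y]YXY_XX   (S,Y)→(Q,_,→)
state=Q head=1 tape=_[Y]XY_XX   (Q,Y)→(R,Y,←)
state=R head=0 tape=[_]YXY_XX   (R,_)→(P,X,→)
state=P head=1 tape=X[Y]XY_XX   (P,Y)→(P,_,→)
state=P head=2 tape=X_[X]Y_XX   (P,X)→(Q,_,←)
state=Q head=1 tape=X[_]_Y_XX   (Q,_)→(P,X,→)
state=P head=2 tape=XX[_]Y_XX   (P,_)→(Q,X,←)
state=Q head=1 tape=X[X]XY_XX   (Q,X)→(S,X,→)
state=S head=2 tape=XX[X]Y_XX   (S,X)→(R,X,→)
state=R head=3 tape=XXX[Y]_XX
After 15 steps: state R, head at 3, tape XXXY_XX.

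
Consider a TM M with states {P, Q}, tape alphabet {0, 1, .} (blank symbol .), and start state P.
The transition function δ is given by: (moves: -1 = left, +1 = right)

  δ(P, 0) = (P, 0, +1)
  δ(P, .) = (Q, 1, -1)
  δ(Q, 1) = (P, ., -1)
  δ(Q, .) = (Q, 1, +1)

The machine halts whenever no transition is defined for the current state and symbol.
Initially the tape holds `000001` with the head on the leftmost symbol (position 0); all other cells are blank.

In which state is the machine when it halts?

P

P | [0]00001   read 0 → write 0, move +1, go to P
P | 0[0]0001   read 0 → write 0, move +1, go to P
P | 00[0]001   read 0 → write 0, move +1, go to P
P | 000[0]01   read 0 → write 0, move +1, go to P
P | 0000[0]1   read 0 → write 0, move +1, go to P
P | 00000[1]
No transition is defined for (P, 1); M halts in state P.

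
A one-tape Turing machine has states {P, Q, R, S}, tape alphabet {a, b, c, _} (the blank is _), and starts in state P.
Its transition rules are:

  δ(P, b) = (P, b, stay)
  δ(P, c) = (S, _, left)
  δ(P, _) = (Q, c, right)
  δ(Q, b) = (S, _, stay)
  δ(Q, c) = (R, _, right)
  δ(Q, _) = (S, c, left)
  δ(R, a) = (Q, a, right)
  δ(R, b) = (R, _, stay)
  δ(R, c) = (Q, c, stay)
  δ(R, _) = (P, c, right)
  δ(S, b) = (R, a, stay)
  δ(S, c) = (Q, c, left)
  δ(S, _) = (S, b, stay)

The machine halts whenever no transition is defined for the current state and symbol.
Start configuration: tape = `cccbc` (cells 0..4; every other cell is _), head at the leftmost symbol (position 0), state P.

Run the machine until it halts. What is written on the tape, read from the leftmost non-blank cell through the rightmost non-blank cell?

acccbc

state=P head=0 tape=_[c]ccbc   (P,c)→(S,_,left)
state=S head=-1 tape=[_]_ccbc   (S,_)→(S,b,stay)
state=S head=-1 tape=[b]_ccbc   (S,b)→(R,a,stay)
state=R head=-1 tape=[a]_ccbc   (R,a)→(Q,a,right)
state=Q head=0 tape=a[_]ccbc   (Q,_)→(S,c,left)
state=S head=-1 tape=[a]cccbc
The non-blank tape span at halt is acccbc.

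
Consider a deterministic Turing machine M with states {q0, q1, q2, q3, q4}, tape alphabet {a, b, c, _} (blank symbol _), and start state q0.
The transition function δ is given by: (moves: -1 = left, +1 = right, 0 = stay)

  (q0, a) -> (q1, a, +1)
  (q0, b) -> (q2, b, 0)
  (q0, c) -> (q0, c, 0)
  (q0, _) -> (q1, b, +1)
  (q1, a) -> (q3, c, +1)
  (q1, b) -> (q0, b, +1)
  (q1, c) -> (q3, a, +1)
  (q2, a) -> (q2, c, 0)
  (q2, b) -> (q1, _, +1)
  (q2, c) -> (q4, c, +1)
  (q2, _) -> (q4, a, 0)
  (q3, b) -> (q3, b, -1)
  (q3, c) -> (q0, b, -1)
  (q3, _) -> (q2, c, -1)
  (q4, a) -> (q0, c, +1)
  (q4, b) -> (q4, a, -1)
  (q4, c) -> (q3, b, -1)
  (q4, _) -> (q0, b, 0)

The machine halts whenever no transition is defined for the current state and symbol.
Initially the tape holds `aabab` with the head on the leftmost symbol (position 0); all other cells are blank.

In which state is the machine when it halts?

q0 | [a]abab_   read a → write a, move +1, go to q1
q1 | a[a]bab_   read a → write c, move +1, go to q3
q3 | ac[b]ab_   read b → write b, move -1, go to q3
q3 | a[c]bab_   read c → write b, move -1, go to q0
q0 | [a]bbab_   read a → write a, move +1, go to q1
q1 | a[b]bab_   read b → write b, move +1, go to q0
q0 | ab[b]ab_   read b → write b, move 0, go to q2
q2 | ab[b]ab_   read b → write _, move +1, go to q1
q1 | ab_[a]b_   read a → write c, move +1, go to q3
q3 | ab_c[b]_   read b → write b, move -1, go to q3
q3 | ab_[c]b_   read c → write b, move -1, go to q0
q0 | ab[_]bb_   read _ → write b, move +1, go to q1
q1 | abb[b]b_   read b → write b, move +1, go to q0
q0 | abbb[b]_   read b → write b, move 0, go to q2
q2 | abbb[b]_   read b → write _, move +1, go to q1
q1 | abbb_[_]
No transition is defined for (q1, _); M halts in state q1.

q1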